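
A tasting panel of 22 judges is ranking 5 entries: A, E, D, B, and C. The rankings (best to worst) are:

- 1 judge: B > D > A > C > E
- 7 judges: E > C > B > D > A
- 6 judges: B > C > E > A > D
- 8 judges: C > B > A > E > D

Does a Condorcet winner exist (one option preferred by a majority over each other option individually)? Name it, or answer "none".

C

C vs A: 21–1 for C.
C vs E: 15–7 for C.
C vs D: 21–1 for C.
C vs B: 15–7 for C.
C beats every other option head-to-head.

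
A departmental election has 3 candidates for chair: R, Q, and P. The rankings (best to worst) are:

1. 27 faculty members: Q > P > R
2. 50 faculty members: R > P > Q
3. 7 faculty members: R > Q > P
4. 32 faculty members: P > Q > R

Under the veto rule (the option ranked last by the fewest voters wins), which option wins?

P

Last-place votes: R 59, Q 50, P 7.
P is ranked last by the fewest voters, so P wins.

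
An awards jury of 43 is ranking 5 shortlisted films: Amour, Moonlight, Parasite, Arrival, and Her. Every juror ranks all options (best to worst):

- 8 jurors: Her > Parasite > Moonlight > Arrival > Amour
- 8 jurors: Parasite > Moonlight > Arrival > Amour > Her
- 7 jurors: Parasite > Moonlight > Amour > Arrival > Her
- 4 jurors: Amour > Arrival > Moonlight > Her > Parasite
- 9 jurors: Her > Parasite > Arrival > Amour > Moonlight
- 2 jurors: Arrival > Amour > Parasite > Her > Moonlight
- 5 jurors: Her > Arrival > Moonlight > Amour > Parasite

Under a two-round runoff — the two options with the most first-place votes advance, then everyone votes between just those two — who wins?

Her

Round 1 first-place votes: Amour 4, Moonlight 0, Parasite 15, Arrival 2, Her 22.
Her and Parasite advance.
Runoff: Her is preferred to Parasite by 26 voters; Parasite by 17.
Her wins the runoff.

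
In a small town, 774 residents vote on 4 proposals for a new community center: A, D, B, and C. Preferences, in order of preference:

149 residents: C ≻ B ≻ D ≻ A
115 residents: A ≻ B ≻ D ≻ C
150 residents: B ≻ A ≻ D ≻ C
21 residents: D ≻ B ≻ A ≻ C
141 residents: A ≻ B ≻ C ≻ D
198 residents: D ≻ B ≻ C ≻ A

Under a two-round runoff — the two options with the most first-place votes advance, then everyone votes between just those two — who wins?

Round 1 first-place votes: A 256, D 219, B 150, C 149.
A and D advance.
Runoff: A is preferred to D by 406 voters; D by 368.
A wins the runoff.

A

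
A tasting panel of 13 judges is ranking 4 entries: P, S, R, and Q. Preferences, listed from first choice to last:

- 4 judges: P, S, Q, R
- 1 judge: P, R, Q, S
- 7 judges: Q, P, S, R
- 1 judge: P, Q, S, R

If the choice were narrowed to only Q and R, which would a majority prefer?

Voters preferring Q to R: 12; preferring R to Q: 1.
Q wins the head-to-head.

Q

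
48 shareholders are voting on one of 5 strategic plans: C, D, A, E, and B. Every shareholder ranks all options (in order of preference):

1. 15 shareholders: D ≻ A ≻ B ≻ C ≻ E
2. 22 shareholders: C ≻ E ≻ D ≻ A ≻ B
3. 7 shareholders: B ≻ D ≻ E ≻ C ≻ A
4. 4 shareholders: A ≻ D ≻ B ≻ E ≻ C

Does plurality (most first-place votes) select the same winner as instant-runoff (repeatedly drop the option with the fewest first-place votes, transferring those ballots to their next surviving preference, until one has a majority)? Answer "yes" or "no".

no

Plurality — first-place votes: C 22, D 15, A 4, E 0, B 7. Winner: C.
Instant-runoff — R1 C 22, D 15, A 4, E 0, B 7 (E out); R2 C 22, D 15, A 4, B 7 (A out); R3 C 22, D 19, B 7 (B out); R4 C 22, D 26 (D winner). Winner: D.
The two methods disagree.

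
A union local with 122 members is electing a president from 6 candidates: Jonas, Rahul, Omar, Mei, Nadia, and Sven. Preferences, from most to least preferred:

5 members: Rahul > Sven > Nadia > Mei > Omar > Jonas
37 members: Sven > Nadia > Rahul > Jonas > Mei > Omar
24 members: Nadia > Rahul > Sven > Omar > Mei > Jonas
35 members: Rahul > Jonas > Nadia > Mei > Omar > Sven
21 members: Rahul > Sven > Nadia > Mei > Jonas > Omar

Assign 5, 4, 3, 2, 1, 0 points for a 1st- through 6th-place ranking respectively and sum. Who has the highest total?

Jonas: 5·0 + 37·2 + 24·0 + 35·4 + 21·1 = 235
Rahul: 5·5 + 37·3 + 24·4 + 35·5 + 21·5 = 512
Omar: 5·1 + 37·0 + 24·2 + 35·1 + 21·0 = 88
Mei: 5·2 + 37·1 + 24·1 + 35·2 + 21·2 = 183
Nadia: 5·3 + 37·4 + 24·5 + 35·3 + 21·3 = 451
Sven: 5·4 + 37·5 + 24·3 + 35·0 + 21·4 = 361
Rahul has the highest Borda score (512).

Rahul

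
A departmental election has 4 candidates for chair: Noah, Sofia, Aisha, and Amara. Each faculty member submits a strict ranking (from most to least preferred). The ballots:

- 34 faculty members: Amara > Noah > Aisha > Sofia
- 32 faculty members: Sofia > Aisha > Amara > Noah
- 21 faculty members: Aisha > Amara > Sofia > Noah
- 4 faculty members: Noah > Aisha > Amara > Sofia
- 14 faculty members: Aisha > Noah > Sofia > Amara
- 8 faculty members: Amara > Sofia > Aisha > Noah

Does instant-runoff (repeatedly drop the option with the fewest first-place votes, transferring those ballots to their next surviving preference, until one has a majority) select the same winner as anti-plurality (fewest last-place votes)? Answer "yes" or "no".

Instant-runoff — R1 Noah 4, Sofia 32, Aisha 35, Amara 42 (Noah out); R2 Sofia 32, Aisha 39, Amara 42 (Sofia out); R3 Aisha 71, Amara 42 (Aisha winner). Winner: Aisha.
Anti-plurality — last-place votes: Noah 61, Sofia 38, Aisha 0, Amara 14. Winner: Aisha.
The two methods agree.

yes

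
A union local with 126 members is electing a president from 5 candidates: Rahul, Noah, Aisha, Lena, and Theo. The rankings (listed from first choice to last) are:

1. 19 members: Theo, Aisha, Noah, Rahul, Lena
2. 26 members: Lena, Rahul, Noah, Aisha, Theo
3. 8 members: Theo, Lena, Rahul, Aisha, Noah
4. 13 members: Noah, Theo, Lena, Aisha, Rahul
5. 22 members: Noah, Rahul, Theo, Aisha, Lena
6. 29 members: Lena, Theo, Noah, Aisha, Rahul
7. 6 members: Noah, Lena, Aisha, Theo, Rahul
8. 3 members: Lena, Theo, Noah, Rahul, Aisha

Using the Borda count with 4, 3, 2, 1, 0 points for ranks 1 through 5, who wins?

Rahul: 19·1 + 26·3 + 8·2 + 13·0 + 22·3 + 29·0 + 6·0 + 3·1 = 182
Noah: 19·2 + 26·2 + 8·0 + 13·4 + 22·4 + 29·2 + 6·4 + 3·2 = 318
Aisha: 19·3 + 26·1 + 8·1 + 13·1 + 22·1 + 29·1 + 6·2 + 3·0 = 167
Lena: 19·0 + 26·4 + 8·3 + 13·2 + 22·0 + 29·4 + 6·3 + 3·4 = 300
Theo: 19·4 + 26·0 + 8·4 + 13·3 + 22·2 + 29·3 + 6·1 + 3·3 = 293
Noah has the highest Borda score (318).

Noah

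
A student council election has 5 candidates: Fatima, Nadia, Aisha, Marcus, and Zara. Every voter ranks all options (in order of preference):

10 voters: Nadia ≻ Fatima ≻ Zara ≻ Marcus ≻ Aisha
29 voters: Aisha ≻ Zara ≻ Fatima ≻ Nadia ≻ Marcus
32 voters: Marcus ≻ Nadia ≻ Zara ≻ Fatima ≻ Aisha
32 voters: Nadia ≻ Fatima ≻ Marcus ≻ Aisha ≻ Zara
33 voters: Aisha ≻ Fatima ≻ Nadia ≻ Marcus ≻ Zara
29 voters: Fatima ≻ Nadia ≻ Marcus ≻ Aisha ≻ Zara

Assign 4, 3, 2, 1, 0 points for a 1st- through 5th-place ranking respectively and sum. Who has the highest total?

Fatima: 10·3 + 29·2 + 32·1 + 32·3 + 33·3 + 29·4 = 431
Nadia: 10·4 + 29·1 + 32·3 + 32·4 + 33·2 + 29·3 = 446
Aisha: 10·0 + 29·4 + 32·0 + 32·1 + 33·4 + 29·1 = 309
Marcus: 10·1 + 29·0 + 32·4 + 32·2 + 33·1 + 29·2 = 293
Zara: 10·2 + 29·3 + 32·2 + 32·0 + 33·0 + 29·0 = 171
Nadia has the highest Borda score (446).

Nadia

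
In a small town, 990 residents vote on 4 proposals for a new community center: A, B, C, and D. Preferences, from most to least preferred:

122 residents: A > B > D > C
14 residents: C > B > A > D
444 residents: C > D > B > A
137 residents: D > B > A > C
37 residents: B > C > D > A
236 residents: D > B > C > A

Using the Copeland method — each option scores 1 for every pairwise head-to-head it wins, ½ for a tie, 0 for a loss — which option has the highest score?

D

A: loses to B, C, and D → score 0.
B: beats A and C; loses to D → score 2.
C: beats A; ties D; loses to B → score 1.5.
D: beats A and B; ties C → score 2.5.
D has the best pairwise record.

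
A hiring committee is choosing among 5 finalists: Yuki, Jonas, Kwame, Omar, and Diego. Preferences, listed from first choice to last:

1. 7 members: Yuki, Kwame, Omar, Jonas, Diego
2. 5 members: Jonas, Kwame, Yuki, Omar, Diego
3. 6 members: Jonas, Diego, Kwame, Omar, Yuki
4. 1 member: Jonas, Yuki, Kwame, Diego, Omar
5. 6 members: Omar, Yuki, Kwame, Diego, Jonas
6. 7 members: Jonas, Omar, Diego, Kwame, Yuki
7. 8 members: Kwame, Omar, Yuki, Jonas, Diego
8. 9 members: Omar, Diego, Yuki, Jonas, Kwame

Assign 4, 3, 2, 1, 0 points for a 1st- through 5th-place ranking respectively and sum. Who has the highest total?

Yuki: 7·4 + 5·2 + 6·0 + 1·3 + 6·3 + 7·0 + 8·2 + 9·2 = 93
Jonas: 7·1 + 5·4 + 6·4 + 1·4 + 6·0 + 7·4 + 8·1 + 9·1 = 100
Kwame: 7·3 + 5·3 + 6·2 + 1·2 + 6·2 + 7·1 + 8·4 + 9·0 = 101
Omar: 7·2 + 5·1 + 6·1 + 1·0 + 6·4 + 7·3 + 8·3 + 9·4 = 130
Diego: 7·0 + 5·0 + 6·3 + 1·1 + 6·1 + 7·2 + 8·0 + 9·3 = 66
Omar has the highest Borda score (130).

Omar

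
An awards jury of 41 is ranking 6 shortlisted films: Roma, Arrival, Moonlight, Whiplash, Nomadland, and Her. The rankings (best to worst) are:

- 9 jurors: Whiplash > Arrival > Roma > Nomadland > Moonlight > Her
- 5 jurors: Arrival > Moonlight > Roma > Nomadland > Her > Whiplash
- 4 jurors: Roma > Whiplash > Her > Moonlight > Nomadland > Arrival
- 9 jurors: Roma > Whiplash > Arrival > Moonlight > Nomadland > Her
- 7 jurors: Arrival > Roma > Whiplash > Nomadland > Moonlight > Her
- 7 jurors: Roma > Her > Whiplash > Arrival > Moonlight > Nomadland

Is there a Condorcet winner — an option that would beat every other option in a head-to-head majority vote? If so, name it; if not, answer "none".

none

Checking pairwise contests:
Arrival beats Roma 21–20.
Whiplash beats Arrival 29–12.
Roma beats Moonlight 36–5.
Roma beats Whiplash 32–9.
Roma beats Nomadland 41–0.
Roma beats Her 41–0.
Every option loses at least one head-to-head, so there is no Condorcet winner.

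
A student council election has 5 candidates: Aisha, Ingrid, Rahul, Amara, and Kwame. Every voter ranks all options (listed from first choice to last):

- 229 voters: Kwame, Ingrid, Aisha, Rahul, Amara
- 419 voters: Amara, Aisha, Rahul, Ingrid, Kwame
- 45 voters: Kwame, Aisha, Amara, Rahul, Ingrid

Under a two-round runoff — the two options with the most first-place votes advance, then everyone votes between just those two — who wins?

Round 1 first-place votes: Aisha 0, Ingrid 0, Rahul 0, Amara 419, Kwame 274.
Amara and Kwame advance.
Runoff: Amara is preferred to Kwame by 419 voters; Kwame by 274.
Amara wins the runoff.

Amara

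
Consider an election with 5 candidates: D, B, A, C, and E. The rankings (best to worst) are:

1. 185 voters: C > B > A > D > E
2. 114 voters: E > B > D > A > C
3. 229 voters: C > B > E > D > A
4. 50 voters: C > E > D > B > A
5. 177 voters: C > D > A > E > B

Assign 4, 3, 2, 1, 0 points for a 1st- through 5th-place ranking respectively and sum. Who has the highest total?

C

D: 185·1 + 114·2 + 229·1 + 50·2 + 177·3 = 1273
B: 185·3 + 114·3 + 229·3 + 50·1 + 177·0 = 1634
A: 185·2 + 114·1 + 229·0 + 50·0 + 177·2 = 838
C: 185·4 + 114·0 + 229·4 + 50·4 + 177·4 = 2564
E: 185·0 + 114·4 + 229·2 + 50·3 + 177·1 = 1241
C has the highest Borda score (2564).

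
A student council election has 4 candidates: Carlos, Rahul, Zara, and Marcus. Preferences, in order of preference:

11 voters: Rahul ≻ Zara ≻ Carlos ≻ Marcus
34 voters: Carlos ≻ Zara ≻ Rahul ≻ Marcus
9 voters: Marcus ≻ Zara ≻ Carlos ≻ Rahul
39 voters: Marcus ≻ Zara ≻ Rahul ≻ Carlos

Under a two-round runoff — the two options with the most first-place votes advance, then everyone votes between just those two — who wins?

Round 1 first-place votes: Carlos 34, Rahul 11, Zara 0, Marcus 48.
Marcus and Carlos advance.
Runoff: Marcus is preferred to Carlos by 48 voters; Carlos by 45.
Marcus wins the runoff.

Marcus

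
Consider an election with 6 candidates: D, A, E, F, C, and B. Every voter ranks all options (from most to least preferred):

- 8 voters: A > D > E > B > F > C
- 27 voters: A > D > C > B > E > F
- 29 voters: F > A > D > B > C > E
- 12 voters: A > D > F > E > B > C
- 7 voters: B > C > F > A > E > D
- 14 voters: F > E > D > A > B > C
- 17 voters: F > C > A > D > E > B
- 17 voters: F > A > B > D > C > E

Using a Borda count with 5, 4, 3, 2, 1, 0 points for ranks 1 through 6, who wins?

A

D: 8·4 + 27·4 + 29·3 + 12·4 + 7·0 + 14·3 + 17·2 + 17·2 = 385
A: 8·5 + 27·5 + 29·4 + 12·5 + 7·2 + 14·2 + 17·3 + 17·4 = 512
E: 8·3 + 27·1 + 29·0 + 12·2 + 7·1 + 14·4 + 17·1 + 17·0 = 155
F: 8·1 + 27·0 + 29·5 + 12·3 + 7·3 + 14·5 + 17·5 + 17·5 = 450
C: 8·0 + 27·3 + 29·1 + 12·0 + 7·4 + 14·0 + 17·4 + 17·1 = 223
B: 8·2 + 27·2 + 29·2 + 12·1 + 7·5 + 14·1 + 17·0 + 17·3 = 240
A has the highest Borda score (512).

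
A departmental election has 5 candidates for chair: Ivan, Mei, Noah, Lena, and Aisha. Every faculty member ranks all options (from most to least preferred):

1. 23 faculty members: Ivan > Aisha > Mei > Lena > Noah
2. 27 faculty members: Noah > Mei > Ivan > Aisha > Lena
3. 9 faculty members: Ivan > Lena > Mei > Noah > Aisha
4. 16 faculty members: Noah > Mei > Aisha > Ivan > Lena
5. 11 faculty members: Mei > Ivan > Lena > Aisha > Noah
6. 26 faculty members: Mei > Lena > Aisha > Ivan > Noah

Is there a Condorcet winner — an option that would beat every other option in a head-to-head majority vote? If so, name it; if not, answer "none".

Mei vs Ivan: 80–32 for Mei.
Mei vs Noah: 69–43 for Mei.
Mei vs Lena: 103–9 for Mei.
Mei vs Aisha: 89–23 for Mei.
Mei beats every other option head-to-head.

Mei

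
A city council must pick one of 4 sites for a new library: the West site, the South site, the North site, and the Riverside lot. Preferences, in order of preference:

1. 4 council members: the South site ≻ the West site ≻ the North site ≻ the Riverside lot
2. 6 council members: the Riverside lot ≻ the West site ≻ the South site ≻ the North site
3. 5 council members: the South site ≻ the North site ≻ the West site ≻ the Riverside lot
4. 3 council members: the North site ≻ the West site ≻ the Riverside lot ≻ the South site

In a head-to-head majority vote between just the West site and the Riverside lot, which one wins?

the West site

Voters preferring the West site to the Riverside lot: 12; preferring the Riverside lot to the West site: 6.
the West site wins the head-to-head.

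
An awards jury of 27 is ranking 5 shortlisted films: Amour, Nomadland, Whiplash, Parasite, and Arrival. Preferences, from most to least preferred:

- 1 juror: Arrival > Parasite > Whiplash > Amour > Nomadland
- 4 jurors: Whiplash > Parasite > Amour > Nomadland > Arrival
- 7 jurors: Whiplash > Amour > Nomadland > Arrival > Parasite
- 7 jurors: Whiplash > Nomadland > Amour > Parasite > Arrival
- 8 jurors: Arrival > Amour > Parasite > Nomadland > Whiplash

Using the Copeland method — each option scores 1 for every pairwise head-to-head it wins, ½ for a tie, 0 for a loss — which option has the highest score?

Whiplash

Amour: beats Nomadland, Parasite, and Arrival; loses to Whiplash → score 3.
Nomadland: beats Parasite and Arrival; loses to Amour and Whiplash → score 2.
Whiplash: beats Amour, Nomadland, Parasite, and Arrival → score 4.
Parasite: loses to Amour, Nomadland, Whiplash, and Arrival → score 0.
Arrival: beats Parasite; loses to Amour, Nomadland, and Whiplash → score 1.
Whiplash has the best pairwise record.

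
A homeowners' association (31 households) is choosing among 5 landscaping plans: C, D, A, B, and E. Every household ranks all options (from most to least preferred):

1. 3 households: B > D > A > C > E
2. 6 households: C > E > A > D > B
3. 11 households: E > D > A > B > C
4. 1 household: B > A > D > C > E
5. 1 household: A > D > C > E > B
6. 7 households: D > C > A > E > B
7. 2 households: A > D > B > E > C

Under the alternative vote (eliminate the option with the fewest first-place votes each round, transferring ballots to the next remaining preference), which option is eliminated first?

Round 1: C 6, D 7, A 3, B 4, E 11. Eliminate A.

A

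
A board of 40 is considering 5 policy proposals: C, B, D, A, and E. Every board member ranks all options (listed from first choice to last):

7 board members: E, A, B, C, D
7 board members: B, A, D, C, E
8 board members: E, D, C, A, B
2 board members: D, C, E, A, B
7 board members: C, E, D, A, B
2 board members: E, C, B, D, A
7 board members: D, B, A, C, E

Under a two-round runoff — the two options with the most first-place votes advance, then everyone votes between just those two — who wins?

Round 1 first-place votes: C 7, B 7, D 9, A 0, E 17.
E and D advance.
Runoff: E is preferred to D by 24 voters; D by 16.
E wins the runoff.

E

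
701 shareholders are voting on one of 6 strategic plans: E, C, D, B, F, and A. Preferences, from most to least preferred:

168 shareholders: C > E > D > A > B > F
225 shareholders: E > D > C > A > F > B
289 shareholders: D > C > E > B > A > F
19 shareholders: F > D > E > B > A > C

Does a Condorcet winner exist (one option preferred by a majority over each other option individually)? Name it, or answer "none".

none

Checking pairwise contests:
C beats E 457–244.
D beats C 533–168.
E beats D 393–308.
E beats B 701–0.
E beats F 682–19.
E beats A 701–0.
Every option loses at least one head-to-head, so there is no Condorcet winner.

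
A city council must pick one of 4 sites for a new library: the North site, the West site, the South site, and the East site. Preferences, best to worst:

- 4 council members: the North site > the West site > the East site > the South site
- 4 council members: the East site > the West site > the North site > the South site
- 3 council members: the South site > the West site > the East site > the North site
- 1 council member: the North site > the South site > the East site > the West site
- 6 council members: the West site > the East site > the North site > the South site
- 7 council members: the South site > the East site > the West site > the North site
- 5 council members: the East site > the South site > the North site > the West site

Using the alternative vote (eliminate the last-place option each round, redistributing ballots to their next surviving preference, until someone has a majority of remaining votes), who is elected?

the South site

Round 1: the North site 5, the West site 6, the South site 10, the East site 9. Eliminate the North site.
Round 2: the West site 10, the South site 11, the East site 9. Eliminate the East site.
Round 3: the West site 14, the South site 16. The South site has a majority.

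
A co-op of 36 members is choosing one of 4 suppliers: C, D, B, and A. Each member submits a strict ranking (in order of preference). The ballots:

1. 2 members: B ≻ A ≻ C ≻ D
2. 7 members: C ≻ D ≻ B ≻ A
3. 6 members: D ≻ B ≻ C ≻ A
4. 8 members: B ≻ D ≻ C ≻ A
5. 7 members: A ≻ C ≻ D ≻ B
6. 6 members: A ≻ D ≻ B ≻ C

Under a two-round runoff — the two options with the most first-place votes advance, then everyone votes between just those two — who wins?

B

Round 1 first-place votes: C 7, D 6, B 10, A 13.
A and B advance.
Runoff: A is preferred to B by 13 voters; B by 23.
B wins the runoff.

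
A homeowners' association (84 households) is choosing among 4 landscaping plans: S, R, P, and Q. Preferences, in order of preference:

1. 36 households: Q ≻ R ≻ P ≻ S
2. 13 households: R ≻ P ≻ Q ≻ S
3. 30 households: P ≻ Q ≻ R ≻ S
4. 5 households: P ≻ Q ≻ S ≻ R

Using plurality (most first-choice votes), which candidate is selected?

Q

First-place votes: S 0, R 13, P 35, Q 36.
Q has the most first-place votes.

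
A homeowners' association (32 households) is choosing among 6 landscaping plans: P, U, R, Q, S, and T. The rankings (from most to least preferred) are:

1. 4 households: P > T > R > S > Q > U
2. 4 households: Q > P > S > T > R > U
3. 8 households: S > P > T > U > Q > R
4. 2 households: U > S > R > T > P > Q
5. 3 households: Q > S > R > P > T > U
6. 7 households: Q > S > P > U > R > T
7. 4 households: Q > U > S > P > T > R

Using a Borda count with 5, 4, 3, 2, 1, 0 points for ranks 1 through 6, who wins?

P: 4·5 + 4·4 + 8·4 + 2·1 + 3·2 + 7·3 + 4·2 = 105
U: 4·0 + 4·0 + 8·2 + 2·5 + 3·0 + 7·2 + 4·4 = 56
R: 4·3 + 4·1 + 8·0 + 2·3 + 3·3 + 7·1 + 4·0 = 38
Q: 4·1 + 4·5 + 8·1 + 2·0 + 3·5 + 7·5 + 4·5 = 102
S: 4·2 + 4·3 + 8·5 + 2·4 + 3·4 + 7·4 + 4·3 = 120
T: 4·4 + 4·2 + 8·3 + 2·2 + 3·1 + 7·0 + 4·1 = 59
S has the highest Borda score (120).

S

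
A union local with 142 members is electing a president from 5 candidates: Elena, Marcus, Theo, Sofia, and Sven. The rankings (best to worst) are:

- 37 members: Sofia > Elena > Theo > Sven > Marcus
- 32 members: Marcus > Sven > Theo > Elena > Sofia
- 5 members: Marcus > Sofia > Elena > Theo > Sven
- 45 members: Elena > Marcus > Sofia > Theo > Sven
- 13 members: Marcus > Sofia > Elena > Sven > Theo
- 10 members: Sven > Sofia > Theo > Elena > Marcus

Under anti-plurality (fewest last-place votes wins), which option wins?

Elena

Last-place votes: Elena 0, Marcus 47, Theo 13, Sofia 32, Sven 50.
Elena is ranked last by the fewest voters, so Elena wins.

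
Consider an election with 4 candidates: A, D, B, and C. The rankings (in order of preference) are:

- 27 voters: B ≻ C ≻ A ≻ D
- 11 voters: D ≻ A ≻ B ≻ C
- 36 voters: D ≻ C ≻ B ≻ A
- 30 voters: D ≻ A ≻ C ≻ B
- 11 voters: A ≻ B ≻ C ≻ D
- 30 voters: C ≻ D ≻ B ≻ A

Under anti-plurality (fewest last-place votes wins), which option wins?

Last-place votes: A 66, D 38, B 30, C 11.
C is ranked last by the fewest voters, so C wins.

C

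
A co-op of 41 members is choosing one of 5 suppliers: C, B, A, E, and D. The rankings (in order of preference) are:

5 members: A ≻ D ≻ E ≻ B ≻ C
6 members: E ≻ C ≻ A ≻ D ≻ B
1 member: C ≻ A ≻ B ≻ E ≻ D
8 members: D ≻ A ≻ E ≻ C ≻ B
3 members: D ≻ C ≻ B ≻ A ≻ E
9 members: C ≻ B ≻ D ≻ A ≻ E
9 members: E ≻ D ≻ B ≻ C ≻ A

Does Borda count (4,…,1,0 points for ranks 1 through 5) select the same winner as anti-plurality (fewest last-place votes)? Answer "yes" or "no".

yes

Borda — scores: C 84, B 58, A 71, E 87, D 110. Winner: D.
Anti-plurality — last-place votes: C 5, B 14, A 9, E 12, D 1. Winner: D.
The two methods agree.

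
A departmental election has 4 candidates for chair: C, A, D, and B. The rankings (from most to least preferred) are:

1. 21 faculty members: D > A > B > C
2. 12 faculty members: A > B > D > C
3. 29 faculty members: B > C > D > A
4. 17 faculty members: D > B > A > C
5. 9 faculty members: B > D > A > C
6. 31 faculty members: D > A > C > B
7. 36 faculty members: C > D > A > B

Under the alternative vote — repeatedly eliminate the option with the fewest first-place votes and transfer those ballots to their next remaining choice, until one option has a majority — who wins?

Round 1: C 36, A 12, D 69, B 38. Eliminate A.
Round 2: C 36, D 69, B 50. Eliminate C.
Round 3: D 105, B 50. D has a majority.

D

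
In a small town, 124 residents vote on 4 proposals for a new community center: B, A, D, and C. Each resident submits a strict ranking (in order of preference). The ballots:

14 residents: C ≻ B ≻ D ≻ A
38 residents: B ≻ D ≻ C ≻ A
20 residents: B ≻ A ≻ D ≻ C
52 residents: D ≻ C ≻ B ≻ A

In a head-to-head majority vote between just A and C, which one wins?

Voters preferring A to C: 20; preferring C to A: 104.
C wins the head-to-head.

C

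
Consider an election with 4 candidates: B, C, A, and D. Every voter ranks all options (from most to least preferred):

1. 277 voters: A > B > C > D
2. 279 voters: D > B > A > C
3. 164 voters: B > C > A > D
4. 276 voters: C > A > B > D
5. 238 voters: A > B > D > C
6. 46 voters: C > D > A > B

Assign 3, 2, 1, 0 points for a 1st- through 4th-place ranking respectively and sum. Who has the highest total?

A

B: 277·2 + 279·2 + 164·3 + 276·1 + 238·2 + 46·0 = 2356
C: 277·1 + 279·0 + 164·2 + 276·3 + 238·0 + 46·3 = 1571
A: 277·3 + 279·1 + 164·1 + 276·2 + 238·3 + 46·1 = 2586
D: 277·0 + 279·3 + 164·0 + 276·0 + 238·1 + 46·2 = 1167
A has the highest Borda score (2586).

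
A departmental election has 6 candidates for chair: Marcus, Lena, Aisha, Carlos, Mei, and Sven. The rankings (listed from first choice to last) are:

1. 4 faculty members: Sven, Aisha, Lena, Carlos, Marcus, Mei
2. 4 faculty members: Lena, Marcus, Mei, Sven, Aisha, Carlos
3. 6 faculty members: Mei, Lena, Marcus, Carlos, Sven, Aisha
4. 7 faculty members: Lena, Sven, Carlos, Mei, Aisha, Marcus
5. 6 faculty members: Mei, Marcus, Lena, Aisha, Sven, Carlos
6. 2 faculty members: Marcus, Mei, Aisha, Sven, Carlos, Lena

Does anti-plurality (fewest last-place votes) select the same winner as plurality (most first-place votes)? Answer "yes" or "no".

Anti-plurality — last-place votes: Marcus 7, Lena 2, Aisha 6, Carlos 10, Mei 4, Sven 0. Winner: Sven.
Plurality — first-place votes: Marcus 2, Lena 11, Aisha 0, Carlos 0, Mei 12, Sven 4. Winner: Mei.
The two methods disagree.

no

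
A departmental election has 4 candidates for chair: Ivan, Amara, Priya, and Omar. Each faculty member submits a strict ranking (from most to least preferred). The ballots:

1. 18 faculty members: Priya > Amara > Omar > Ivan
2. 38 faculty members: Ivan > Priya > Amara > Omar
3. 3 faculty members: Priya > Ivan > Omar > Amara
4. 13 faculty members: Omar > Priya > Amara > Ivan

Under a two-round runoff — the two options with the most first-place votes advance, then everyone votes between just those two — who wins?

Round 1 first-place votes: Ivan 38, Amara 0, Priya 21, Omar 13.
Ivan and Priya advance.
Runoff: Ivan is preferred to Priya by 38 voters; Priya by 34.
Ivan wins the runoff.

Ivan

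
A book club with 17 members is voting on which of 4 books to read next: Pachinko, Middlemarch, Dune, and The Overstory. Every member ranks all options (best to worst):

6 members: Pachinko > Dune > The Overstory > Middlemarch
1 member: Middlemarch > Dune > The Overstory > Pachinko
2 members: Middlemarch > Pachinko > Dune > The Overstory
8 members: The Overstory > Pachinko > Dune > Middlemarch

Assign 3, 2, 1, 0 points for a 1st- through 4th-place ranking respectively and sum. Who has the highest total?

Pachinko

Pachinko: 6·3 + 1·0 + 2·2 + 8·2 = 38
Middlemarch: 6·0 + 1·3 + 2·3 + 8·0 = 9
Dune: 6·2 + 1·2 + 2·1 + 8·1 = 24
The Overstory: 6·1 + 1·1 + 2·0 + 8·3 = 31
Pachinko has the highest Borda score (38).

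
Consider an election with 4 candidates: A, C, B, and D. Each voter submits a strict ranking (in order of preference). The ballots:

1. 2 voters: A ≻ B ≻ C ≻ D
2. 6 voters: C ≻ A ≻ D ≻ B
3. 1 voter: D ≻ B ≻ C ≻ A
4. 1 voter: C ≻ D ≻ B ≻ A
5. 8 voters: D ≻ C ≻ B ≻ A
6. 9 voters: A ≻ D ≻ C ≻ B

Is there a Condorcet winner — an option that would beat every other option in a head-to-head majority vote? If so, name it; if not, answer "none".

none

Checking pairwise contests:
C beats A 16–11.
D beats C 18–9.
A beats B 17–10.
A beats D 17–10.
Every option loses at least one head-to-head, so there is no Condorcet winner.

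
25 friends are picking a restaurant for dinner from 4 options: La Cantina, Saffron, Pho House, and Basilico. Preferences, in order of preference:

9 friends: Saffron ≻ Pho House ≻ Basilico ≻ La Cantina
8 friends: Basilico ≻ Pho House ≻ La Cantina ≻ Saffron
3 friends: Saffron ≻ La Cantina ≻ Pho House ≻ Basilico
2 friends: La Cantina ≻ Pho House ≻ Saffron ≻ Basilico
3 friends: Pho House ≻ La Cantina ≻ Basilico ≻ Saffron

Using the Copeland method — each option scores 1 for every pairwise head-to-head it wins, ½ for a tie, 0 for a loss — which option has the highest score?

La Cantina: beats Saffron; loses to Pho House and Basilico → score 1.
Saffron: beats Basilico; loses to La Cantina and Pho House → score 1.
Pho House: beats La Cantina, Saffron, and Basilico → score 3.
Basilico: beats La Cantina; loses to Saffron and Pho House → score 1.
Pho House has the best pairwise record.

Pho House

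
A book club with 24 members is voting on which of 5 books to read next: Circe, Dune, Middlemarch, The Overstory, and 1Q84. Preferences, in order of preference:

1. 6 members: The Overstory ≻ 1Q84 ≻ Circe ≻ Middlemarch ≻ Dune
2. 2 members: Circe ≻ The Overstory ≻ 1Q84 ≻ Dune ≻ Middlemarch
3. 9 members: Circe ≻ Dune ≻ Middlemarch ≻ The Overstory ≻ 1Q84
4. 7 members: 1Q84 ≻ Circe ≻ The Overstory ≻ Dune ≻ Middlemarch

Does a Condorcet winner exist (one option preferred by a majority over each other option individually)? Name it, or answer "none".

none

Checking pairwise contests:
1Q84 beats Circe 13–11.
Circe beats Dune 24–0.
Circe beats Middlemarch 24–0.
Circe beats The Overstory 18–6.
The Overstory beats 1Q84 17–7.
Every option loses at least one head-to-head, so there is no Condorcet winner.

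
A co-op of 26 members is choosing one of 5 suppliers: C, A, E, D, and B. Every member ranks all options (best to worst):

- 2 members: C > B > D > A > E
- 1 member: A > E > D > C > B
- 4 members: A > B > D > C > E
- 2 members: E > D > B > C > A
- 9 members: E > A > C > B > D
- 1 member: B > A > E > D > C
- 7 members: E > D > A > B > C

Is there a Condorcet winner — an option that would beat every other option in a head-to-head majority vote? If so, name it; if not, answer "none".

E vs C: 20–6 for E.
E vs A: 18–8 for E.
E vs D: 20–6 for E.
E vs B: 19–7 for E.
E beats every other option head-to-head.

E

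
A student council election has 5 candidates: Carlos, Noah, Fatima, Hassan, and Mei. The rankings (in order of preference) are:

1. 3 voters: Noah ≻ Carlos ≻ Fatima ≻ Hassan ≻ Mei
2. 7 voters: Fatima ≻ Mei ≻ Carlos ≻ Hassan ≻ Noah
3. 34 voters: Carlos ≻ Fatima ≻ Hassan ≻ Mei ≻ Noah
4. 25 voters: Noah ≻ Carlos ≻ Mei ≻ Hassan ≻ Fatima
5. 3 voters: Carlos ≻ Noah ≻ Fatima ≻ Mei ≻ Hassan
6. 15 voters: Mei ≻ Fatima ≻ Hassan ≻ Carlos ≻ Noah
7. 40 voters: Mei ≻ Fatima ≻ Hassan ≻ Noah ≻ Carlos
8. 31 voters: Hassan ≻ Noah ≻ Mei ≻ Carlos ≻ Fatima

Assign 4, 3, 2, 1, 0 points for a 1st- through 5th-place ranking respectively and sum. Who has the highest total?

Mei

Carlos: 3·3 + 7·2 + 34·4 + 25·3 + 3·4 + 15·1 + 40·0 + 31·1 = 292
Noah: 3·4 + 7·0 + 34·0 + 25·4 + 3·3 + 15·0 + 40·1 + 31·3 = 254
Fatima: 3·2 + 7·4 + 34·3 + 25·0 + 3·2 + 15·3 + 40·3 + 31·0 = 307
Hassan: 3·1 + 7·1 + 34·2 + 25·1 + 3·0 + 15·2 + 40·2 + 31·4 = 337
Mei: 3·0 + 7·3 + 34·1 + 25·2 + 3·1 + 15·4 + 40·4 + 31·2 = 390
Mei has the highest Borda score (390).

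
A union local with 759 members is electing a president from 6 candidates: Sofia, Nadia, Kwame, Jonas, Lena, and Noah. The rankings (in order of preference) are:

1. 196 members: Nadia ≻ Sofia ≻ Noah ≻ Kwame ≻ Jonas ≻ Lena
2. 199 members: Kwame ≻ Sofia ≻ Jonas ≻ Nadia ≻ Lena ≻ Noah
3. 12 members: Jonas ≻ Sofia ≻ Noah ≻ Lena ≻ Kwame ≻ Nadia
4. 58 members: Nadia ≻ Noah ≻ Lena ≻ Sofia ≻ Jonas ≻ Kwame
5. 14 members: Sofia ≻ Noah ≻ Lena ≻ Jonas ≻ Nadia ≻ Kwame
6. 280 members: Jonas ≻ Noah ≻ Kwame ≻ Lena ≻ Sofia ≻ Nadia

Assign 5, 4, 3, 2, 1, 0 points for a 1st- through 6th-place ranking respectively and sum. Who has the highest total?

Jonas

Sofia: 196·4 + 199·4 + 12·4 + 58·2 + 14·5 + 280·1 = 2094
Nadia: 196·5 + 199·2 + 12·0 + 58·5 + 14·1 + 280·0 = 1682
Kwame: 196·2 + 199·5 + 12·1 + 58·0 + 14·0 + 280·3 = 2239
Jonas: 196·1 + 199·3 + 12·5 + 58·1 + 14·2 + 280·5 = 2339
Lena: 196·0 + 199·1 + 12·2 + 58·3 + 14·3 + 280·2 = 999
Noah: 196·3 + 199·0 + 12·3 + 58·4 + 14·4 + 280·4 = 2032
Jonas has the highest Borda score (2339).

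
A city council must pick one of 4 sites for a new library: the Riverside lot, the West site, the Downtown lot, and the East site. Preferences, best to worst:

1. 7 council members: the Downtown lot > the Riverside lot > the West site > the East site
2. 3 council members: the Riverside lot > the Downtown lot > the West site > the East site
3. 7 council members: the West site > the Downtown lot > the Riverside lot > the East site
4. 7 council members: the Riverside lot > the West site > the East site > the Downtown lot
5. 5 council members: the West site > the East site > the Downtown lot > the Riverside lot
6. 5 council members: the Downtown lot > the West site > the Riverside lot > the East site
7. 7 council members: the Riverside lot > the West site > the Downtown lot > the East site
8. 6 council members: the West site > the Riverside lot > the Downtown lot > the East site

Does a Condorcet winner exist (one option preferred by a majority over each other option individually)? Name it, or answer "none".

Checking pairwise contests:
the Downtown lot beats the Riverside lot 24–23.
the Riverside lot beats the West site 24–23.
the West site beats the Downtown lot 32–15.
the Riverside lot beats the East site 42–5.
Every option loses at least one head-to-head, so there is no Condorcet winner.

none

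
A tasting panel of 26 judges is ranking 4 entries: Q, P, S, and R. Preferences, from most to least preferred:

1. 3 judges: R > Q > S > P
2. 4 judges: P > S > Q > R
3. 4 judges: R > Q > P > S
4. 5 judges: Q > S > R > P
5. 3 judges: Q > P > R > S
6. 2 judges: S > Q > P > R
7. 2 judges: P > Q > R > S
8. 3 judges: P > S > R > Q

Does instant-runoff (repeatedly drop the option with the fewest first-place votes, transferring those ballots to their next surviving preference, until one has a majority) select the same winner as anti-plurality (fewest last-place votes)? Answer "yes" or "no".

yes

Instant-runoff — R1 Q 8, P 9, S 2, R 7 (S out); R2 Q 10, P 9, R 7 (R out); R3 Q 17, P 9 (Q winner). Winner: Q.
Anti-plurality — last-place votes: Q 3, P 8, S 9, R 6. Winner: Q.
The two methods agree.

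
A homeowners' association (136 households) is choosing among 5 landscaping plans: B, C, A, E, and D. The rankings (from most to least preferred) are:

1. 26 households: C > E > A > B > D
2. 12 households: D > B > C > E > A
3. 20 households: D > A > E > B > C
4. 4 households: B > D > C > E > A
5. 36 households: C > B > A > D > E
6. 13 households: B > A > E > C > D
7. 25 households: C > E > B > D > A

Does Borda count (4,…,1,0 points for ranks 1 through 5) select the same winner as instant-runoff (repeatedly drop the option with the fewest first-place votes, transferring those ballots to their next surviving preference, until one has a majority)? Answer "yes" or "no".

Borda — scores: B 308, C 393, A 223, E 235, D 201. Winner: C.
Instant-runoff — R1 B 17, C 87, A 0, E 0, D 32 (C winner). Winner: C.
The two methods agree.

yes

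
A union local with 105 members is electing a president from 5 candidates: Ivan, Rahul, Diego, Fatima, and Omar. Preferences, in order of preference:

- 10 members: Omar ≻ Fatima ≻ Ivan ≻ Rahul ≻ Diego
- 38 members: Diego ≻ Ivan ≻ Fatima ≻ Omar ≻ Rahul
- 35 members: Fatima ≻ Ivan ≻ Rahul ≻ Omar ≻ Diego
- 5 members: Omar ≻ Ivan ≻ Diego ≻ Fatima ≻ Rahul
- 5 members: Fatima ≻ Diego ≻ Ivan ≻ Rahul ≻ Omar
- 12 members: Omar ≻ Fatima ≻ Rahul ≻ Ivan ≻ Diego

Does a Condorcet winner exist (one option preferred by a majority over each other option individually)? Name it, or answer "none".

Fatima

Fatima vs Ivan: 62–43 for Fatima.
Fatima vs Rahul: 105–0 for Fatima.
Fatima vs Diego: 62–43 for Fatima.
Fatima vs Omar: 78–27 for Fatima.
Fatima beats every other option head-to-head.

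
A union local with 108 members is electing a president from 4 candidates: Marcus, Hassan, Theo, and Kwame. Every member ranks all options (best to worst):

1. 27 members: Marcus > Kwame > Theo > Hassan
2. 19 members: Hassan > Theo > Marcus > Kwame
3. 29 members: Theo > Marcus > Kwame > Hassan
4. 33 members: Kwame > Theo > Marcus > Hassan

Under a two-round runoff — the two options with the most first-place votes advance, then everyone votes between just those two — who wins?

Kwame

Round 1 first-place votes: Marcus 27, Hassan 19, Theo 29, Kwame 33.
Kwame and Theo advance.
Runoff: Kwame is preferred to Theo by 60 voters; Theo by 48.
Kwame wins the runoff.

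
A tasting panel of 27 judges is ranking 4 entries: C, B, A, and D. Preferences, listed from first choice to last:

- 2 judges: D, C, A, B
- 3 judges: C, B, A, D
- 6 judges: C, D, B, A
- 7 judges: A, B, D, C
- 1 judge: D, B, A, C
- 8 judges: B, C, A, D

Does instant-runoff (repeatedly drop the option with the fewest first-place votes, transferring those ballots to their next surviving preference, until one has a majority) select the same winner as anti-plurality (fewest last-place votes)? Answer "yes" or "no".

Instant-runoff — R1 C 9, B 8, A 7, D 3 (D out); R2 C 11, B 9, A 7 (A out); R3 C 11, B 16 (B winner). Winner: B.
Anti-plurality — last-place votes: C 8, B 2, A 6, D 11. Winner: B.
The two methods agree.

yes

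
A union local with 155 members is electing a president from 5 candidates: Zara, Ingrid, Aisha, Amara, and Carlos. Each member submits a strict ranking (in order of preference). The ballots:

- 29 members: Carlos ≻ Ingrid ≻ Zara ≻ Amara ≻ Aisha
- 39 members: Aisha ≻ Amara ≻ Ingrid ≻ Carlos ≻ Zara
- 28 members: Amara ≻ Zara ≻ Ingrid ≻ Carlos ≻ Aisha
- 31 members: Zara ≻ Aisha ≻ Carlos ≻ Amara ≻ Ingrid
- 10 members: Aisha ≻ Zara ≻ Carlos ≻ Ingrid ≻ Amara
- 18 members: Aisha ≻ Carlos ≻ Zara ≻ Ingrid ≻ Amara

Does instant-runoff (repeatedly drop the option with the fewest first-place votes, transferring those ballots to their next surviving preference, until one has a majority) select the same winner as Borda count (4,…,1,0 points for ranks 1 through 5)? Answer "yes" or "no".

Instant-runoff — R1 Zara 31, Ingrid 0, Aisha 67, Amara 28, Carlos 29 (Ingrid out); R2 Zara 31, Aisha 67, Amara 28, Carlos 29 (Amara out); R3 Zara 59, Aisha 67, Carlos 29 (Carlos out); R4 Zara 88, Aisha 67 (Zara winner). Winner: Zara.
Borda — scores: Zara 332, Ingrid 249, Aisha 361, Amara 289, Carlos 319. Winner: Aisha.
The two methods disagree.

no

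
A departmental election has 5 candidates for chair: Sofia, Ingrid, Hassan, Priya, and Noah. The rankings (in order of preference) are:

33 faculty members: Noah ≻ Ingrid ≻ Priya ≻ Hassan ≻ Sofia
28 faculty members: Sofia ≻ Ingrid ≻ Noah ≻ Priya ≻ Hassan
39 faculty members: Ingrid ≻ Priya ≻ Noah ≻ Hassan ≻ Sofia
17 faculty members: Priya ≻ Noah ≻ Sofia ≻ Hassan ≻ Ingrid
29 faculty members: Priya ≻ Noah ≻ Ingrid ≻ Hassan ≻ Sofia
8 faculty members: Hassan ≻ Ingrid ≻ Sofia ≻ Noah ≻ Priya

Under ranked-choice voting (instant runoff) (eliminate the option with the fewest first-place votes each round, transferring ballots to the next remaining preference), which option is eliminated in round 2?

Sofia

Round 1: Sofia 28, Ingrid 39, Hassan 8, Priya 46, Noah 33. Eliminate Hassan.
Round 2: Sofia 28, Ingrid 47, Priya 46, Noah 33. Eliminate Sofia.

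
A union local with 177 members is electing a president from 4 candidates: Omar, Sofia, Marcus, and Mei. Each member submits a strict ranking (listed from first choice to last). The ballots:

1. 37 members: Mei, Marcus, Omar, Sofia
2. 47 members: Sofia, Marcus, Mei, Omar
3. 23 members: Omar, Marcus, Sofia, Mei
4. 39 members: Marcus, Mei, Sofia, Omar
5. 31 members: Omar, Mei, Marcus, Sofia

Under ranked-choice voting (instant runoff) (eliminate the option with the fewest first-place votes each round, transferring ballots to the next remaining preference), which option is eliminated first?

Mei

Round 1: Omar 54, Sofia 47, Marcus 39, Mei 37. Eliminate Mei.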